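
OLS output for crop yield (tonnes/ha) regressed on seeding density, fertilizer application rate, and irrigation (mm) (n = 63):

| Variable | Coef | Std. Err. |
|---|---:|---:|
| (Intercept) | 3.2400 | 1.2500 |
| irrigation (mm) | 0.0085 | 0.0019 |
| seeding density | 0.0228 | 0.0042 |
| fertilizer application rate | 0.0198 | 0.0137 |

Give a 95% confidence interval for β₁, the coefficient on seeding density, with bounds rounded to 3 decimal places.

Read off: b = 0.0228, SE = 0.0042 for seeding density.
df = n − k − 1 = 63 − 3 − 1 = 59.
t* = t_{0.025, 59} = 2.000995.
Margin = t* × SE = 2.000995 × 0.0042 = 0.00840.
CI: 0.0228 ± 0.00840 → (0.014, 0.031).

(0.014, 0.031)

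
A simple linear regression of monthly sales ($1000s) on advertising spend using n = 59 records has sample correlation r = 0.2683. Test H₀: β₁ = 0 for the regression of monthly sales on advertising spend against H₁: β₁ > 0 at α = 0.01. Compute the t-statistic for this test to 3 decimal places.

t = 2.103

t = r·√(n − 2)/√(1 − r²) = 0.2683·√57/√0.928015 = 2.103.
df = n − 2 = 57.
One-sided p ≈ 0.0200, which is ≥ 0.01, so fail to reject H₀.
The data do not give significant evidence of a linear association between advertising spend and monthly sales.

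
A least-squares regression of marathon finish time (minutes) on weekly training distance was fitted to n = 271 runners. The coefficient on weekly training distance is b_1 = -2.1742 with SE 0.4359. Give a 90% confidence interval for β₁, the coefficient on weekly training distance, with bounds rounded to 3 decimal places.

df = n − 2 = 271 − 2 = 269.
t* = t_{0.05, 269} = 1.650538.
Margin = t* × SE = 1.650538 × 0.4359 = 0.71947.
CI: -2.1742 ± 0.71947 → (-2.894, -1.455).
With 90% confidence, each one-unit increase in weekly training distance is associated with a change of between -2.894 and -1.455 minutes in marathon finish time.

(-2.894, -1.455)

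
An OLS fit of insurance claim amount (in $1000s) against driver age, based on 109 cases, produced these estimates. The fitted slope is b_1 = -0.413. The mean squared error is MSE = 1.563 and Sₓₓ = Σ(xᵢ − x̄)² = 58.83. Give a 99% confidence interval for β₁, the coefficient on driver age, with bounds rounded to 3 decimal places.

SE(b_1) = √(MSE/Sₓₓ) = √(1.563/58.83) = 0.162997.
df = n − 2 = 107.
t* = t_{0.005, 107} = 2.62256.
Margin = t* × SE = 2.62256 × 0.162997 = 0.42747.
CI: -0.413 ± 0.42747 → (-0.840, 0.014).
With 99% confidence, each one-unit increase in driver age is associated with a change of between -0.840 and 0.014 $1000s in insurance claim amount.

(-0.840, 0.014)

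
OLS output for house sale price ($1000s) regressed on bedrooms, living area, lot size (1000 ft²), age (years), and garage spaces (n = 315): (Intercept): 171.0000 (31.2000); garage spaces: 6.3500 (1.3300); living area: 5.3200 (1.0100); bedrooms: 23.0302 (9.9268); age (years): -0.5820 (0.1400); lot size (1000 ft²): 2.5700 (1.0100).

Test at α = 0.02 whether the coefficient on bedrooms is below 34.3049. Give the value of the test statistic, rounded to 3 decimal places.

Read off: b = 23.0302, SE = 9.9268 for bedrooms.
H₀: β₁ = 34.3049 vs H₁: β₁ < 34.3049.
t = (23.0302 − 34.3049) / 9.9268 = -1.136.
df = n − k − 1 = 315 − 5 − 1 = 309.
One-sided p ≈ 0.1285, which is ≥ 0.02, so fail to reject H₀.
The data do not give significant evidence that the true slope on bedrooms is below 34.3049 $1000s per unit, holding the other predictors fixed.

t = -1.136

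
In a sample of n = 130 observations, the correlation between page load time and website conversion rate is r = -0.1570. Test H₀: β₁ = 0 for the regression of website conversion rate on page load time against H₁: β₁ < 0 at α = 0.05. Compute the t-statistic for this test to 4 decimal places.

t = r·√(n − 2)/√(1 − r²) = -0.1570·√128/√0.975351 = -1.7986.
df = n − 2 = 128.
One-sided p ≈ 0.0372, which is < 0.05, so reject H₀.
There is evidence of a linear association between page load time and website conversion rate.

t = -1.7986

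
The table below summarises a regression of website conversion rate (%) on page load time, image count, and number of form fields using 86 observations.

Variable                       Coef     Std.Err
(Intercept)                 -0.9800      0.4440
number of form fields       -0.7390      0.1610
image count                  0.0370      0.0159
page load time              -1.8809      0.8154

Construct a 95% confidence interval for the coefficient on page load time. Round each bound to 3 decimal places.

(-3.503, -0.259)

Read off: b = -1.8809, SE = 0.8154 for page load time.
df = n − k − 1 = 86 − 3 − 1 = 82.
t* = t_{0.025, 82} = 1.989319.
Margin = t* × SE = 1.989319 × 0.8154 = 1.62209.
CI: -1.8809 ± 1.62209 → (-3.503, -0.259).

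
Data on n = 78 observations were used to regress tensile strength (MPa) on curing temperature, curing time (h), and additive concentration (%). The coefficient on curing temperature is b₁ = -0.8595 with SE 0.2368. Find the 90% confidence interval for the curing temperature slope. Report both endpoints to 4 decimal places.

(-1.2539, -0.4651)

df = n − k − 1 = 78 − 3 − 1 = 74.
t* = t_{0.05, 74} = 1.665707.
Margin = t* × SE = 1.665707 × 0.2368 = 0.394439.
CI: -0.8595 ± 0.394439 → (-1.2539, -0.4651).
With 90% confidence, each one-unit increase in curing temperature is associated with a change of between -1.2539 and -0.4651 MPa in tensile strength, holding the other predictors fixed.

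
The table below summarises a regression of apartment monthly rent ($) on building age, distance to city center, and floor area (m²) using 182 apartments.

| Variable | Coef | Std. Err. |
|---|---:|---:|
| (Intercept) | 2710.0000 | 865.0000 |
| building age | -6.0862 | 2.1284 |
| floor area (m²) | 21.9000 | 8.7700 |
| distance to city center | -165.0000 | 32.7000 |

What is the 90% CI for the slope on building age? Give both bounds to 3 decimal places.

Read off: b = -6.0862, SE = 2.1284 for building age.
df = n − k − 1 = 182 − 3 − 1 = 178.
t* = t_{0.05, 178} = 1.653459.
Margin = t* × SE = 1.653459 × 2.1284 = 3.51922.
CI: -6.0862 ± 3.51922 → (-9.605, -2.567).

(-9.605, -2.567)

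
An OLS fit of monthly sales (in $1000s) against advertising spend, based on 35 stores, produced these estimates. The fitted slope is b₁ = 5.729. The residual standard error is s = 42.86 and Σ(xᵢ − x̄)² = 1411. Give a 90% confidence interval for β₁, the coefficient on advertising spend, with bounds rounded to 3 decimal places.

SE(b₁) = s/√Sₓₓ = 42.86/√1411 = 1.14101.
df = n − 2 = 33.
t* = t_{0.05, 33} = 1.69236.
Margin = t* × SE = 1.69236 × 1.14101 = 1.93100.
CI: 5.729 ± 1.93100 → (3.798, 7.660).
With 90% confidence, each one-unit increase in advertising spend is associated with a change of between 3.798 and 7.660 $1000s in monthly sales.

(3.798, 7.660)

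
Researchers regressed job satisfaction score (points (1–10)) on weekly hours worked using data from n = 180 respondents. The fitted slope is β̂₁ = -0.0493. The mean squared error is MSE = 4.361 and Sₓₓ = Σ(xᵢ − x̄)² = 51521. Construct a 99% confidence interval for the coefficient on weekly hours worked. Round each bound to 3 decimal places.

SE(β̂₁) = √(MSE/Sₓₓ) = √(4.361/51521) = 0.00920028.
df = n − 2 = 178.
t* = t_{0.005, 178} = 2.603731.
Margin = t* × SE = 2.603731 × 0.00920028 = 0.02396.
CI: -0.0493 ± 0.02396 → (-0.073, -0.025).
With 99% confidence, each one-unit increase in weekly hours worked is associated with a change of between -0.073 and -0.025 points (1–10) in job satisfaction score.

(-0.073, -0.025)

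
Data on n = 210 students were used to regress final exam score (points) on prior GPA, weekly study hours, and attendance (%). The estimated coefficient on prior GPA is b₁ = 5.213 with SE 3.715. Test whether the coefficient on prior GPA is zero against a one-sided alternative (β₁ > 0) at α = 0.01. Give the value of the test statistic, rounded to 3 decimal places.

H₀: β₁ = 0 vs H₁: β₁ > 0.
t = (b₁ − β₁⁰)/SE = 5.213 / 3.715 = 1.403.
df = n − k − 1 = 210 − 3 − 1 = 206.
One-sided p ≈ 0.0810, which is ≥ 0.01, so fail to reject H₀.
The data do not give significant evidence that the true slope on prior GPA is positive, holding the other predictors fixed.

t = 1.403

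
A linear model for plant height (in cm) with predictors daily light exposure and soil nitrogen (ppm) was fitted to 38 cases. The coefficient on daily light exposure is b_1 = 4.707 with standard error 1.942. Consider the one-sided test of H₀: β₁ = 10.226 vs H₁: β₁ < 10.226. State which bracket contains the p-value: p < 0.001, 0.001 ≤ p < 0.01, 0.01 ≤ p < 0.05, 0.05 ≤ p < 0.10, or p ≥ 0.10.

0.001 ≤ p < 0.01

t = (4.707 − 10.226) / 1.942 = -2.842.
df = n − k − 1 = 38 − 2 − 1 = 35.
One-sided p = P(T_{35} < t) ≈ 0.0037.
So 0.001 ≤ p < 0.01.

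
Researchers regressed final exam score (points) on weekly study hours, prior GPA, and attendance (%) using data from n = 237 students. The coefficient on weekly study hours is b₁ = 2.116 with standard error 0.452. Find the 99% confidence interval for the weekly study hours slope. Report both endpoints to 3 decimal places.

df = n − k − 1 = 237 − 3 − 1 = 233.
t* = t_{0.005, 233} = 2.597094.
Margin = t* × SE = 2.597094 × 0.452 = 1.17389.
CI: 2.116 ± 1.17389 → (0.942, 3.290).
With 99% confidence, each one-unit increase in weekly study hours is associated with a change of between 0.942 and 3.290 points in final exam score, holding the other predictors fixed.

(0.942, 3.290)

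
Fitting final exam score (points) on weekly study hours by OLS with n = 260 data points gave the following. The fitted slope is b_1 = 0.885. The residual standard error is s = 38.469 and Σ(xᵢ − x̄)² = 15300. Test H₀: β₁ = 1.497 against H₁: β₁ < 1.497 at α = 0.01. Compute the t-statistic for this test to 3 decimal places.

t = -1.968

SE(b_1) = s/√Sₓₓ = 38.469/√15300 = 0.311003.
t = (0.885 − 1.497) / 0.311003 = -1.968.
df = n − 2 = 258.
One-sided p ≈ 0.0251, which is ≥ 0.01, so fail to reject H₀.
The data do not give significant evidence that the true slope on weekly study hours is below 1.497 points per unit.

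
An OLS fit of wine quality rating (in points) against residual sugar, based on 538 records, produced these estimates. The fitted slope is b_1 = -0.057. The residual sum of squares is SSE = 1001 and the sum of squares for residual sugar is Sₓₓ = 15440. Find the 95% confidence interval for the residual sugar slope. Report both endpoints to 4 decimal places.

(-0.0786, -0.0354)

MSE = SSE/(n − 2) = 1001/536 = 1.86754.
SE(b_1) = √(MSE/Sₓₓ) = √(1.86754/15440) = 0.0109979.
df = n − 2 = 536.
t* = t_{0.025, 536} = 1.9644.
Margin = t* × SE = 1.9644 × 0.0109979 = 0.021604.
CI: -0.057 ± 0.021604 → (-0.0786, -0.0354).
With 95% confidence, each one-unit increase in residual sugar is associated with a change of between -0.0786 and -0.0354 points in wine quality rating.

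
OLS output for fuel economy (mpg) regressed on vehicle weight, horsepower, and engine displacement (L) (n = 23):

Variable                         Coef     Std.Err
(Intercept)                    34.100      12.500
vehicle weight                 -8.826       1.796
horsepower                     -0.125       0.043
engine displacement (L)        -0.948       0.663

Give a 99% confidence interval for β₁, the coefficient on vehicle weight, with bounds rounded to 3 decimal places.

(-13.964, -3.688)

Read off: b = -8.826, SE = 1.796 for vehicle weight.
df = n − k − 1 = 23 − 3 − 1 = 19.
t* = t_{0.005, 19} = 2.860935.
Margin = t* × SE = 2.860935 × 1.796 = 5.13824.
CI: -8.826 ± 5.13824 → (-13.964, -3.688).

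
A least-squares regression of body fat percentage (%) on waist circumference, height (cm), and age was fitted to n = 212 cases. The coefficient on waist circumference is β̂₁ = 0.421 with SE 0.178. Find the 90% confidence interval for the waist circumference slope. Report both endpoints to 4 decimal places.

df = n − k − 1 = 212 − 3 − 1 = 208.
t* = t_{0.05, 208} = 1.652212.
Margin = t* × SE = 1.652212 × 0.178 = 0.294094.
CI: 0.421 ± 0.294094 → (0.1269, 0.7151).
With 90% confidence, each one-unit increase in waist circumference is associated with a change of between 0.1269 and 0.7151 % in body fat percentage, holding the other predictors fixed.

(0.1269, 0.7151)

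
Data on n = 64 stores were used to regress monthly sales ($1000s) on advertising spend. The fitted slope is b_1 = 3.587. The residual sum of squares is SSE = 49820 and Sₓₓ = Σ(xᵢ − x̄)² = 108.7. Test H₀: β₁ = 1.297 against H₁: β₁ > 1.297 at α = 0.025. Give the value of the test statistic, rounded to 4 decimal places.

MSE = SSE/(n − 2) = 49820/62 = 803.548.
SE(b_1) = √(MSE/Sₓₓ) = √(803.548/108.7) = 2.71889.
t = (3.587 − 1.297) / 2.71889 = 0.8423.
df = n − 2 = 62.
One-sided p ≈ 0.2014, which is ≥ 0.025, so fail to reject H₀.
The data do not give significant evidence that the true slope on advertising spend exceeds 1.297 $1000s per unit.

t = 0.8423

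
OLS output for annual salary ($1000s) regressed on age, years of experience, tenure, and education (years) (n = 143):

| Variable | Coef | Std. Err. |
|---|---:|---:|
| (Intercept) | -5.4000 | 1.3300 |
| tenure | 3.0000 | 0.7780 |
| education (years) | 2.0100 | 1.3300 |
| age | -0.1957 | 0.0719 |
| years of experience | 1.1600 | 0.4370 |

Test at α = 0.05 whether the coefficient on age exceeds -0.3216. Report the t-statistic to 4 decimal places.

t = 1.7510

Read off: b = -0.1957, SE = 0.0719 for age.
H₀: β₁ = -0.3216 vs H₁: β₁ > -0.3216.
t = (-0.1957 − (-0.3216)) / 0.0719 = 1.7510.
df = n − k − 1 = 143 − 4 − 1 = 138.
One-sided p ≈ 0.0411, which is < 0.05, so reject H₀.
There is evidence that the true slope on age exceeds -0.3216 $1000s per unit, holding the other predictors fixed.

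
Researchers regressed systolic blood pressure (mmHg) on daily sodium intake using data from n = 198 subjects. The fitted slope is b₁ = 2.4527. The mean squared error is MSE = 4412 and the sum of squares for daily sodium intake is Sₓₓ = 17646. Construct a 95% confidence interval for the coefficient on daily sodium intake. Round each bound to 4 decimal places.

SE(b₁) = √(MSE/Sₓₓ) = √(4412/17646) = 0.500028.
df = n − 2 = 196.
t* = t_{0.025, 196} = 1.972141.
Margin = t* × SE = 1.972141 × 0.500028 = 0.986126.
CI: 2.4527 ± 0.986126 → (1.4666, 3.4388).
With 95% confidence, each one-unit increase in daily sodium intake is associated with a change of between 1.4666 and 3.4388 mmHg in systolic blood pressure.

(1.4666, 3.4388)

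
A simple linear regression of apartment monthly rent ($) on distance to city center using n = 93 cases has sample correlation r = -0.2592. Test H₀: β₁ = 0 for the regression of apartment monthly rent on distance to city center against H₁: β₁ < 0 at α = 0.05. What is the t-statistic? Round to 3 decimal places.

t = r·√(n − 2)/√(1 − r²) = -0.2592·√91/√0.932815 = -2.560.
df = n − 2 = 91.
One-sided p ≈ 0.0061, which is < 0.05, so reject H₀.
There is evidence of a linear association between distance to city center and apartment monthly rent.

t = -2.560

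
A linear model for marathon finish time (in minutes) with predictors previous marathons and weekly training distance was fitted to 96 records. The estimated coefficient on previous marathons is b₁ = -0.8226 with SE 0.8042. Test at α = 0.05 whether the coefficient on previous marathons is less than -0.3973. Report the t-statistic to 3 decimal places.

H₀: β₁ = -0.3973 vs H₁: β₁ < -0.3973.
t = (b₁ − β₁⁰)/SE = (-0.8226 − (-0.3973)) / 0.8042 = -0.529.
df = n − k − 1 = 96 − 2 − 1 = 93.
One-sided p ≈ 0.2991, which is ≥ 0.05, so fail to reject H₀.
The data do not give significant evidence that the true slope on previous marathons is below -0.3973 minutes per unit, holding the other predictors fixed.

t = -0.529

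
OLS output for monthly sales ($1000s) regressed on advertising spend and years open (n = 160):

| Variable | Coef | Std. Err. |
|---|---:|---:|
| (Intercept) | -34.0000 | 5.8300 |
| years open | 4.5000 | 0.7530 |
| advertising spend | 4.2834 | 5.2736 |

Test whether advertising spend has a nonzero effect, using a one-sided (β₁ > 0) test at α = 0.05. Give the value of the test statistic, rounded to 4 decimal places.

Read off: b = 4.2834, SE = 5.2736 for advertising spend.
H₀: β₁ = 0 vs H₁: β₁ > 0.
t = 4.2834 / 5.2736 = 0.8122.
df = n − k − 1 = 160 − 2 − 1 = 157.
One-sided p ≈ 0.2089, which is ≥ 0.05, so fail to reject H₀.
The data do not give significant evidence that the true slope on advertising spend is positive, holding the other predictors fixed.

t = 0.8122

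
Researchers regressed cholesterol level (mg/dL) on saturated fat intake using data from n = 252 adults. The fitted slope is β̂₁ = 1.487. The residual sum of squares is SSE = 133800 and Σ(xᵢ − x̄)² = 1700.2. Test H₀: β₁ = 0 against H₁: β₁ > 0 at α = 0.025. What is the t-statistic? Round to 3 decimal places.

t = 2.650

MSE = SSE/(n − 2) = 133800/250 = 535.2.
SE(β̂₁) = √(MSE/Sₓₓ) = √(535.2/1700.2) = 0.561058.
t = 1.487 / 0.561058 = 2.650.
df = n − 2 = 250.
One-sided p ≈ 0.0043, which is < 0.025, so reject H₀.
There is evidence that the true slope on saturated fat intake is positive.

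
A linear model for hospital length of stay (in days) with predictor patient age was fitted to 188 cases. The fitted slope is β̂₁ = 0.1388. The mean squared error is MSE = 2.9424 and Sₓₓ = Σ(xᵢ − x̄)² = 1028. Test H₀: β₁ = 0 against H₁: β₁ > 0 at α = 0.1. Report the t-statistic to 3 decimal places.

t = 2.594

SE(β̂₁) = √(MSE/Sₓₓ) = √(2.9424/1028) = 0.0535001.
t = 0.1388 / 0.0535001 = 2.594.
df = n − 2 = 186.
One-sided p ≈ 0.0051, which is < 0.1, so reject H₀.
There is evidence that the true slope on patient age is positive.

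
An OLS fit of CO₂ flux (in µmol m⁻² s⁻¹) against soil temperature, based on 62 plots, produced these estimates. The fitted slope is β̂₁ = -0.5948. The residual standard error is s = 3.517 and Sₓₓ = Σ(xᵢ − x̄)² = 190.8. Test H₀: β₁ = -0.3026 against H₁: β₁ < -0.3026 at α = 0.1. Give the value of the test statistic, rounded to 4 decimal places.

SE(β̂₁) = s/√Sₓₓ = 3.517/√190.8 = 0.254615.
t = (-0.5948 − (-0.3026)) / 0.254615 = -1.1476.
df = n − 2 = 60.
One-sided p ≈ 0.1278, which is ≥ 0.1, so fail to reject H₀.
The data do not give significant evidence that the true slope on soil temperature is below -0.3026 µmol m⁻² s⁻¹ per unit.

t = -1.1476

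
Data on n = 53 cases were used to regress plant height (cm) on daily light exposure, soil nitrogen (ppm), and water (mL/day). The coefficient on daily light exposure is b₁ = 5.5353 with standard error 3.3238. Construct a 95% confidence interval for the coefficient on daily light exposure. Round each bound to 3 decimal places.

df = n − k − 1 = 53 − 3 − 1 = 49.
t* = t_{0.025, 49} = 2.009575.
Margin = t* × SE = 2.009575 × 3.3238 = 6.67943.
CI: 5.5353 ± 6.67943 → (-1.144, 12.215).
With 95% confidence, each one-unit increase in daily light exposure is associated with a change of between -1.144 and 12.215 cm in plant height, holding the other predictors fixed.

(-1.144, 12.215)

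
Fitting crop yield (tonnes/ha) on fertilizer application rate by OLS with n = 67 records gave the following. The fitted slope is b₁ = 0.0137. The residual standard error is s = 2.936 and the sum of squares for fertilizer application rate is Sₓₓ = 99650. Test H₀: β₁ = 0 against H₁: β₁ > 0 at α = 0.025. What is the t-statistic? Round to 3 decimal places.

t = 1.473

SE(b₁) = s/√Sₓₓ = 2.936/√99650 = 0.00930074.
t = 0.0137 / 0.00930074 = 1.473.
df = n − 2 = 65.
One-sided p ≈ 0.0728, which is ≥ 0.025, so fail to reject H₀.
The data do not give significant evidence that the true slope on fertilizer application rate is positive.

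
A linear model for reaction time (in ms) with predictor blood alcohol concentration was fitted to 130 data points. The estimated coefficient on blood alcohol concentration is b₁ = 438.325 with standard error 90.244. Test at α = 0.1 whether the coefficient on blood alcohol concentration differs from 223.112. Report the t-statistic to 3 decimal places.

t = 2.385

H₀: β₁ = 223.112 vs H₁: β₁ ≠ 223.112.
t = (b₁ − β₁⁰)/SE = (438.325 − 223.112) / 90.244 = 2.385.
df = n − 2 = 130 − 2 = 128.
Two-sided p ≈ 0.0186, which is < 0.1, so reject H₀.
There is evidence that the true slope on blood alcohol concentration differs from 223.112 ms per unit.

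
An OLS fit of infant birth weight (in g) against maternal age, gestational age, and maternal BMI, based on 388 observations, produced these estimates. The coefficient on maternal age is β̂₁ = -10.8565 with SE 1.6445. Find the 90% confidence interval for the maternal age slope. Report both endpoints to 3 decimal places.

(-13.568, -8.145)

df = n − k − 1 = 388 − 3 − 1 = 384.
t* = t_{0.05, 384} = 1.648831.
Margin = t* × SE = 1.648831 × 1.6445 = 2.71150.
CI: -10.8565 ± 2.71150 → (-13.568, -8.145).
With 90% confidence, each one-unit increase in maternal age is associated with a change of between -13.568 and -8.145 g in infant birth weight, holding the other predictors fixed.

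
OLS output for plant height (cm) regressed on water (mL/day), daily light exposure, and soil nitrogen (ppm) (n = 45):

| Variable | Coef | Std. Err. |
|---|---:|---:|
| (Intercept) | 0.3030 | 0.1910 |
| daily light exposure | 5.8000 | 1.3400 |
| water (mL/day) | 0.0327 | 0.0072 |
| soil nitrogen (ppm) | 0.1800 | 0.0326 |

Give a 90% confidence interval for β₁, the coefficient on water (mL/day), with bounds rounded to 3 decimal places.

(0.021, 0.045)

Read off: b = 0.0327, SE = 0.0072 for water (mL/day).
df = n − k − 1 = 45 − 3 − 1 = 41.
t* = t_{0.05, 41} = 1.682878.
Margin = t* × SE = 1.682878 × 0.0072 = 0.01212.
CI: 0.0327 ± 0.01212 → (0.021, 0.045).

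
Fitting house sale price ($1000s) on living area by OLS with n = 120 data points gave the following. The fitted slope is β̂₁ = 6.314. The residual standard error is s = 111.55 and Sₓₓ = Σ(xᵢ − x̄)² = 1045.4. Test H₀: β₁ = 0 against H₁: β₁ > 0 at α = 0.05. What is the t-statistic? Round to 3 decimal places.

t = 1.830

SE(β̂₁) = s/√Sₓₓ = 111.55/√1045.4 = 3.45007.
t = 6.314 / 3.45007 = 1.830.
df = n − 2 = 118.
One-sided p ≈ 0.0349, which is < 0.05, so reject H₀.
There is evidence that the true slope on living area is positive.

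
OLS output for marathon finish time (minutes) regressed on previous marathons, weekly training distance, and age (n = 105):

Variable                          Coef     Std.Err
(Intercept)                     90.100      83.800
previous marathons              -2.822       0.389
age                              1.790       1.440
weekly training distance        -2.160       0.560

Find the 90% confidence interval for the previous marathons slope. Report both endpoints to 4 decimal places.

(-3.4678, -2.1762)

Read off: b = -2.822, SE = 0.389 for previous marathons.
df = n − k − 1 = 105 − 3 − 1 = 101.
t* = t_{0.05, 101} = 1.660081.
Margin = t* × SE = 1.660081 × 0.389 = 0.645771.
CI: -2.822 ± 0.645771 → (-3.4678, -2.1762).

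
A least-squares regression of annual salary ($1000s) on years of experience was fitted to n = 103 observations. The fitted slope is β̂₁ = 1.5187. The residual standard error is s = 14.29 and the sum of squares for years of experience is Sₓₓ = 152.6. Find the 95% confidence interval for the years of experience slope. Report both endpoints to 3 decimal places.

(-0.776, 3.813)

SE(β̂₁) = s/√Sₓₓ = 14.29/√152.6 = 1.15679.
df = n − 2 = 101.
t* = t_{0.025, 101} = 1.983731.
Margin = t* × SE = 1.983731 × 1.15679 = 2.29476.
CI: 1.5187 ± 2.29476 → (-0.776, 3.813).
With 95% confidence, each one-unit increase in years of experience is associated with a change of between -0.776 and 3.813 $1000s in annual salary.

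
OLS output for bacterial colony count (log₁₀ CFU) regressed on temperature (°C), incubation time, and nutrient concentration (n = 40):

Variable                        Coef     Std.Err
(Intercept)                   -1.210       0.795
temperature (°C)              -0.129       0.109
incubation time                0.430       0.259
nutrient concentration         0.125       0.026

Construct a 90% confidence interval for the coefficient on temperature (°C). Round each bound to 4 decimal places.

Read off: b = -0.129, SE = 0.109 for temperature (°C).
df = n − k − 1 = 40 − 3 − 1 = 36.
t* = t_{0.05, 36} = 1.688298.
Margin = t* × SE = 1.688298 × 0.109 = 0.184024.
CI: -0.129 ± 0.184024 → (-0.3130, 0.0550).

(-0.3130, 0.0550)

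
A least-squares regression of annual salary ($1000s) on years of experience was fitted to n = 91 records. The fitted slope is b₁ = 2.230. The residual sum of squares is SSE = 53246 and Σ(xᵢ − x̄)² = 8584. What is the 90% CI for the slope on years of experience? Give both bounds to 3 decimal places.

MSE = SSE/(n − 2) = 53246/89 = 598.27.
SE(b₁) = √(MSE/Sₓₓ) = √(598.27/8584) = 0.264.
df = n − 2 = 89.
t* = t_{0.05, 89} = 1.662155.
Margin = t* × SE = 1.662155 × 0.264 = 0.43881.
CI: 2.230 ± 0.43881 → (1.791, 2.669).
With 90% confidence, each one-unit increase in years of experience is associated with a change of between 1.791 and 2.669 $1000s in annual salary.

(1.791, 2.669)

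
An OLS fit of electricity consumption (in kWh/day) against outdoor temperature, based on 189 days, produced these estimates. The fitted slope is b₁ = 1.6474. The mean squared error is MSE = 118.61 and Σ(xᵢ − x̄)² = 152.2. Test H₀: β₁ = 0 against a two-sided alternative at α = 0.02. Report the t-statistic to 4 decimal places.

SE(b₁) = √(MSE/Sₓₓ) = √(118.61/152.2) = 0.882782.
t = 1.6474 / 0.882782 = 1.8661.
df = n − 2 = 187.
Two-sided p ≈ 0.0636, which is ≥ 0.02, so fail to reject H₀.
The data do not give significant evidence of an association between outdoor temperature and electricity consumption.

t = 1.8661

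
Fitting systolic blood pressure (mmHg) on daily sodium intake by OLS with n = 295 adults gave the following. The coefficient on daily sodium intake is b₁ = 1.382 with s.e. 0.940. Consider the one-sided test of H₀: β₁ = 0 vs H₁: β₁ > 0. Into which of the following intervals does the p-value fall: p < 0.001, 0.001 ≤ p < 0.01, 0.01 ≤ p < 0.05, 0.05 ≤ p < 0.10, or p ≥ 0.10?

t = 1.382 / 0.940 = 1.470.
df = n − 2 = 295 − 2 = 293.
One-sided p = P(T_{293} > t) ≈ 0.0713.
So 0.05 ≤ p < 0.10.

0.05 ≤ p < 0.10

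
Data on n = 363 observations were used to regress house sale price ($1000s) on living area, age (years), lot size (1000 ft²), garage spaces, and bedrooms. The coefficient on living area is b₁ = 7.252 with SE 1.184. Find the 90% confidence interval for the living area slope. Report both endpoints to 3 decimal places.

(5.299, 9.205)

df = n − k − 1 = 363 − 5 − 1 = 357.
t* = t_{0.05, 357} = 1.649133.
Margin = t* × SE = 1.649133 × 1.184 = 1.95257.
CI: 7.252 ± 1.95257 → (5.299, 9.205).
With 90% confidence, each one-unit increase in living area is associated with a change of between 5.299 and 9.205 $1000s in house sale price, holding the other predictors fixed.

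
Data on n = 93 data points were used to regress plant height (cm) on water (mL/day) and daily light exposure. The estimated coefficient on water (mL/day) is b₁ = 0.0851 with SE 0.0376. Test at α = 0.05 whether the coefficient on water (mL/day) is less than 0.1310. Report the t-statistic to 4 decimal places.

t = -1.2207

H₀: β₁ = 0.1310 vs H₁: β₁ < 0.1310.
t = (b₁ − β₁⁰)/SE = (0.0851 − 0.1310) / 0.0376 = -1.2207.
df = n − k − 1 = 93 − 2 − 1 = 90.
One-sided p ≈ 0.1127, which is ≥ 0.05, so fail to reject H₀.
The data do not give significant evidence that the true slope on water (mL/day) is below 0.1310 cm per unit, holding the other predictors fixed.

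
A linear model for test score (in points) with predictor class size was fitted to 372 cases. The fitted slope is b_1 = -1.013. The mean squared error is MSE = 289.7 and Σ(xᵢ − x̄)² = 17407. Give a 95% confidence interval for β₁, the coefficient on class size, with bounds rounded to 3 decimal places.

(-1.267, -0.759)

SE(b_1) = √(MSE/Sₓₓ) = √(289.7/17407) = 0.129007.
df = n − 2 = 370.
t* = t_{0.025, 370} = 1.966396.
Margin = t* × SE = 1.966396 × 0.129007 = 0.25368.
CI: -1.013 ± 0.25368 → (-1.267, -0.759).
With 95% confidence, each one-unit increase in class size is associated with a change of between -1.267 and -0.759 points in test score.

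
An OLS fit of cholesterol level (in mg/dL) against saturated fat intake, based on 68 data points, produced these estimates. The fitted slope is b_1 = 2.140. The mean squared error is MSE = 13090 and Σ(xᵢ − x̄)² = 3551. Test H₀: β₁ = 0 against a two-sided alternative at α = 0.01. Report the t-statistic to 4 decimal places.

t = 1.1146

SE(b_1) = √(MSE/Sₓₓ) = √(13090/3551) = 1.91997.
t = 2.140 / 1.91997 = 1.1146.
df = n − 2 = 66.
Two-sided p ≈ 0.2691, which is ≥ 0.01, so fail to reject H₀.
The data do not give significant evidence of an association between saturated fat intake and cholesterol level.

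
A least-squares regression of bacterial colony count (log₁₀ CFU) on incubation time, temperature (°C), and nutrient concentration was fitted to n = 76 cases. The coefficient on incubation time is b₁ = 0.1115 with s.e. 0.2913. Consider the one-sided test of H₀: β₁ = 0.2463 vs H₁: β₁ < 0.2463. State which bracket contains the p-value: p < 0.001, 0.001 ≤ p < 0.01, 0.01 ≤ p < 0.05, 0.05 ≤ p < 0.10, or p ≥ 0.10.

t = (0.1115 − 0.2463) / 0.2913 = -0.463.
df = n − k − 1 = 76 − 3 − 1 = 72.
One-sided p = P(T_{72} < t) ≈ 0.3225.
So p ≥ 0.10.

p ≥ 0.10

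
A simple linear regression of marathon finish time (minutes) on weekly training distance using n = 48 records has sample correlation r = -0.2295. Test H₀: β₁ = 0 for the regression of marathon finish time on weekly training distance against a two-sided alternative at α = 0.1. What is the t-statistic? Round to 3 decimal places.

t = -1.599

t = r·√(n − 2)/√(1 − r²) = -0.2295·√46/√0.94733 = -1.599.
df = n − 2 = 46.
Two-sided p ≈ 0.1166, which is ≥ 0.1, so fail to reject H₀.
The data do not give significant evidence of a linear association between weekly training distance and marathon finish time.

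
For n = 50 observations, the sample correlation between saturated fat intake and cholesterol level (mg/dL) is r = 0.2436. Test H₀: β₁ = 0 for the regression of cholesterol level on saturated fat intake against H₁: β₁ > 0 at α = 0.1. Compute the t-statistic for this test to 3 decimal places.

t = r·√(n − 2)/√(1 − r²) = 0.2436·√48/√0.940659 = 1.740.
df = n − 2 = 48.
One-sided p ≈ 0.0441, which is < 0.1, so reject H₀.
There is evidence of a linear association between saturated fat intake and cholesterol level.

t = 1.740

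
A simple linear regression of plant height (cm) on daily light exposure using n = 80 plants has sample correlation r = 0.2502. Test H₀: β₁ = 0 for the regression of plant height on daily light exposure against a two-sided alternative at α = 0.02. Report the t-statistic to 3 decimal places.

t = r·√(n − 2)/√(1 − r²) = 0.2502·√78/√0.9374 = 2.282.
df = n − 2 = 78.
Two-sided p ≈ 0.0252, which is ≥ 0.02, so fail to reject H₀.
The data do not give significant evidence of a linear association between daily light exposure and plant height.

t = 2.282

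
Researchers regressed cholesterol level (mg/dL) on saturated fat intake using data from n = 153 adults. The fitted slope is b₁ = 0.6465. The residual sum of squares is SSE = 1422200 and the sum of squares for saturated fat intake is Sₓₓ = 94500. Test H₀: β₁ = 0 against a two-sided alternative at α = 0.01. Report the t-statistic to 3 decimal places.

t = 2.048

MSE = SSE/(n − 2) = 1422200/151 = 9418.54.
SE(b₁) = √(MSE/Sₓₓ) = √(9418.54/94500) = 0.315701.
t = 0.6465 / 0.315701 = 2.048.
df = n − 2 = 151.
Two-sided p ≈ 0.0423, which is ≥ 0.01, so fail to reject H₀.
The data do not give significant evidence of an association between saturated fat intake and cholesterol level.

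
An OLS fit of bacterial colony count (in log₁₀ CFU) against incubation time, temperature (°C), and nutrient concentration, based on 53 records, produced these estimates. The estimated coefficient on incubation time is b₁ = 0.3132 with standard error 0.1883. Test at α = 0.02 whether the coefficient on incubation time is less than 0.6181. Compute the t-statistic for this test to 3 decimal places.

t = -1.619

H₀: β₁ = 0.6181 vs H₁: β₁ < 0.6181.
t = (b₁ − β₁⁰)/SE = (0.3132 − 0.6181) / 0.1883 = -1.619.
df = n − k − 1 = 53 − 3 − 1 = 49.
One-sided p ≈ 0.0559, which is ≥ 0.02, so fail to reject H₀.
The data do not give significant evidence that the true slope on incubation time is below 0.6181 log₁₀ CFU per unit, holding the other predictors fixed.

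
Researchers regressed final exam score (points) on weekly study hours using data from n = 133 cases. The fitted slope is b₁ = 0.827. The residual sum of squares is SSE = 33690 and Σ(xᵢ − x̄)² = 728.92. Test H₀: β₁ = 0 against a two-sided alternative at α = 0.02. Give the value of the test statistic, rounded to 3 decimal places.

t = 1.392

MSE = SSE/(n − 2) = 33690/131 = 257.176.
SE(b₁) = √(MSE/Sₓₓ) = √(257.176/728.92) = 0.593984.
t = 0.827 / 0.593984 = 1.392.
df = n − 2 = 131.
Two-sided p ≈ 0.1662, which is ≥ 0.02, so fail to reject H₀.
The data do not give significant evidence of an association between weekly study hours and final exam score.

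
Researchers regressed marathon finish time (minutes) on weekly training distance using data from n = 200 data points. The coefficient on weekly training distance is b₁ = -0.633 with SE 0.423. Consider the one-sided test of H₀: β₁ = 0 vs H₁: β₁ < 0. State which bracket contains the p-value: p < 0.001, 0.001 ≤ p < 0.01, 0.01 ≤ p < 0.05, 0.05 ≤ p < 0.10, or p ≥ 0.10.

0.05 ≤ p < 0.10

t = -0.633 / 0.423 = -1.496.
df = n − 2 = 200 − 2 = 198.
One-sided p = P(T_{198} < t) ≈ 0.0681.
So 0.05 ≤ p < 0.10.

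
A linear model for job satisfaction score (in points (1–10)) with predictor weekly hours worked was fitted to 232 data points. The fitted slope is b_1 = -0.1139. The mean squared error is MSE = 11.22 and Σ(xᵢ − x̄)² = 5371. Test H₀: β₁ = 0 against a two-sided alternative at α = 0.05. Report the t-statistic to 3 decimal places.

t = -2.492

SE(b_1) = √(MSE/Sₓₓ) = √(11.22/5371) = 0.0457055.
t = -0.1139 / 0.0457055 = -2.492.
df = n − 2 = 230.
Two-sided p ≈ 0.0134, which is < 0.05, so reject H₀.
There is evidence that weekly hours worked is associated with job satisfaction score.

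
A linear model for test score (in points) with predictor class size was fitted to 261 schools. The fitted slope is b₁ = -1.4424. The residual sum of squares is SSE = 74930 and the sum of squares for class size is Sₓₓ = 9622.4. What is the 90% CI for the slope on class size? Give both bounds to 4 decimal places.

(-1.7286, -1.1562)

MSE = SSE/(n − 2) = 74930/259 = 289.305.
SE(b₁) = √(MSE/Sₓₓ) = √(289.305/9622.4) = 0.173395.
df = n − 2 = 259.
t* = t_{0.05, 259} = 1.650758.
Margin = t* × SE = 1.650758 × 0.173395 = 0.286233.
CI: -1.4424 ± 0.286233 → (-1.7286, -1.1562).
With 90% confidence, each one-unit increase in class size is associated with a change of between -1.7286 and -1.1562 points in test score.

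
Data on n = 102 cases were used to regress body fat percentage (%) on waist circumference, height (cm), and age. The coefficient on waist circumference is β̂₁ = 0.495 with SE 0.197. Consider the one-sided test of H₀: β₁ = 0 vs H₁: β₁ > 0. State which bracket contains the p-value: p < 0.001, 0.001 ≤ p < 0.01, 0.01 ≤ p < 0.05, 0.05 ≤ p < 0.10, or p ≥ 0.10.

t = 0.495 / 0.197 = 2.513.
df = n − k − 1 = 102 − 3 − 1 = 98.
One-sided p = P(T_{98} > t) ≈ 0.0068.
So 0.001 ≤ p < 0.01.

0.001 ≤ p < 0.01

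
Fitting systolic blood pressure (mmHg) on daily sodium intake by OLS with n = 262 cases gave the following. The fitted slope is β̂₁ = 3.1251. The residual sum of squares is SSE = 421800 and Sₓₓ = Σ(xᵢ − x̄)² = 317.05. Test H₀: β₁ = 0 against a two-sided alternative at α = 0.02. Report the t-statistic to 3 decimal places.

t = 1.382

MSE = SSE/(n − 2) = 421800/260 = 1622.31.
SE(β̂₁) = √(MSE/Sₓₓ) = √(1622.31/317.05) = 2.26205.
t = 3.1251 / 2.26205 = 1.382.
df = n − 2 = 260.
Two-sided p ≈ 0.1683, which is ≥ 0.02, so fail to reject H₀.
The data do not give significant evidence of an association between daily sodium intake and systolic blood pressure.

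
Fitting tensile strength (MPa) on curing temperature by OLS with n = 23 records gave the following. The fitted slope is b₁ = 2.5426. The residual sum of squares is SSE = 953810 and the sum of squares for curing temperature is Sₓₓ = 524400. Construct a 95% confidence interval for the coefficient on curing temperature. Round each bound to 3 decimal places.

MSE = SSE/(n − 2) = 953810/21 = 45419.5.
SE(b₁) = √(MSE/Sₓₓ) = √(45419.5/524400) = 0.2943.
df = n − 2 = 21.
t* = t_{0.025, 21} = 2.079614.
Margin = t* × SE = 2.079614 × 0.2943 = 0.61203.
CI: 2.5426 ± 0.61203 → (1.931, 3.155).
With 95% confidence, each one-unit increase in curing temperature is associated with a change of between 1.931 and 3.155 MPa in tensile strength.

(1.931, 3.155)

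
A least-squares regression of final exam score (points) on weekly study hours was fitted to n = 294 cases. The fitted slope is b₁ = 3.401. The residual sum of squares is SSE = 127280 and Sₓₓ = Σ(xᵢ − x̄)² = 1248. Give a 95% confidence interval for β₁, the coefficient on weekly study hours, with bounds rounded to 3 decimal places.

(2.238, 4.564)

MSE = SSE/(n − 2) = 127280/292 = 435.89.
SE(b₁) = √(MSE/Sₓₓ) = √(435.89/1248) = 0.590992.
df = n − 2 = 292.
t* = t_{0.025, 292} = 1.968121.
Margin = t* × SE = 1.968121 × 0.590992 = 1.16314.
CI: 3.401 ± 1.16314 → (2.238, 4.564).
With 95% confidence, each one-unit increase in weekly study hours is associated with a change of between 2.238 and 4.564 points in final exam score.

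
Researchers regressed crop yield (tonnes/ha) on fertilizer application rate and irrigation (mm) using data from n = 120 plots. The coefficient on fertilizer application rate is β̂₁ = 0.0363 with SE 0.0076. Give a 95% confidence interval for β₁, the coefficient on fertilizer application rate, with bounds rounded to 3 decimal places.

df = n − k − 1 = 120 − 2 − 1 = 117.
t* = t_{0.025, 117} = 1.980448.
Margin = t* × SE = 1.980448 × 0.0076 = 0.01505.
CI: 0.0363 ± 0.01505 → (0.021, 0.051).
With 95% confidence, each one-unit increase in fertilizer application rate is associated with a change of between 0.021 and 0.051 tonnes/ha in crop yield, holding the other predictors fixed.

(0.021, 0.051)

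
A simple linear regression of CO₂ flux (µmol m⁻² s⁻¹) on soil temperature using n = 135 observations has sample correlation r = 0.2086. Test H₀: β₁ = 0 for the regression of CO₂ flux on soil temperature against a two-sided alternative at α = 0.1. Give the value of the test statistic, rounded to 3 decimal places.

t = 2.460

t = r·√(n − 2)/√(1 − r²) = 0.2086·√133/√0.956486 = 2.460.
df = n − 2 = 133.
Two-sided p ≈ 0.0152, which is < 0.1, so reject H₀.
There is evidence of a linear association between soil temperature and CO₂ flux.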